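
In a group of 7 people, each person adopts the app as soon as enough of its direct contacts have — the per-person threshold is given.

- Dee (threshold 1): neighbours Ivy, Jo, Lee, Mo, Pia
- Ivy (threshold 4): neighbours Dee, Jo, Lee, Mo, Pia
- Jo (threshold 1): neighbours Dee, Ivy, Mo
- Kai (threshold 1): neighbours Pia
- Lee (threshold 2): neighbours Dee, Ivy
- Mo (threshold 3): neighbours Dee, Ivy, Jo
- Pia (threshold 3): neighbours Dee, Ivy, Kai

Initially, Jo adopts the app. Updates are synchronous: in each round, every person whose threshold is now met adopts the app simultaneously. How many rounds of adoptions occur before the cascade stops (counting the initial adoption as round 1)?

Round 1 — Jo adopts the app (initial).
Round 2 — checking thresholds:
  Dee: 1 of 5 neighbours ≥ 1, adopts the app.
  Ivy: 1 of 5 neighbours < 4, holds.
  Mo: 1 of 3 neighbours < 3, holds.
Round 3 — no new adoptions; cascade stops.

2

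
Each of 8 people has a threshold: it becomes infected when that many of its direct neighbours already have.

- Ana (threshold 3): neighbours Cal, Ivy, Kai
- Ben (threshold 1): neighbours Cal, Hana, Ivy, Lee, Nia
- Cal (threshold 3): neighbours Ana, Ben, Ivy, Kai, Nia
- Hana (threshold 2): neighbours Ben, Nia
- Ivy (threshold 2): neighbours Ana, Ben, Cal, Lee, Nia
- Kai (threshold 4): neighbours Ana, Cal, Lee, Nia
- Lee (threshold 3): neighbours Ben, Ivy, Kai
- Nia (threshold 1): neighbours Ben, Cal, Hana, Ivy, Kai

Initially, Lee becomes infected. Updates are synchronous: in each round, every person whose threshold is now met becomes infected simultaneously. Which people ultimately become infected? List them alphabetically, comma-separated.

Round 1 — Lee becomes infected (initial).
Round 2 — checking thresholds:
  Ben: 1 of 5 neighbours ≥ 1, becomes infected.
  Ivy: 1 of 5 neighbours < 2, below threshold.
  Kai: 1 of 4 neighbours < 4, below threshold.
Round 3 — checking thresholds:
  Cal: 1 of 5 neighbours < 3, below threshold.
  Hana: 1 of 2 neighbours < 2, below threshold.
  Ivy: 2 of 5 neighbours ≥ 2, becomes infected.
  Kai: 1 of 4 neighbours < 4, below threshold.
  Nia: 1 of 5 neighbours ≥ 1, becomes infected.
Round 4 — checking thresholds:
  Ana: 1 of 3 neighbours < 3, below threshold.
  Cal: 3 of 5 neighbours ≥ 3, becomes infected.
  Hana: 2 of 2 neighbours ≥ 2, becomes infected.
  Kai: 2 of 4 neighbours < 4, below threshold.
Round 5 — no new infections; cascade stops.

Ben, Cal, Hana, Ivy, Lee, Nia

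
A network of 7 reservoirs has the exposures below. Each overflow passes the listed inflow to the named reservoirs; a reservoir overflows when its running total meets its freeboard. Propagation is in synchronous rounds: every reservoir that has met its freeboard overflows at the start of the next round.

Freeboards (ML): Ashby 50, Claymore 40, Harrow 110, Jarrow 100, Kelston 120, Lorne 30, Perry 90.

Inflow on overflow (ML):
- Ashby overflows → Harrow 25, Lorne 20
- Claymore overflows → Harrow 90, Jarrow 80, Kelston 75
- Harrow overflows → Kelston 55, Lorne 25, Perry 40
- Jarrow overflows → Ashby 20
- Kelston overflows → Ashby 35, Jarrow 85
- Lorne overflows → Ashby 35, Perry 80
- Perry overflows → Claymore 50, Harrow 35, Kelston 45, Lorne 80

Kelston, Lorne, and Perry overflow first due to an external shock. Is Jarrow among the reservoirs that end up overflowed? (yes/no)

yes

Round 1 — Kelston, Lorne, Perry overflow (initial).
  Ashby: +35+35 → 70 ≥ 50
  Claymore: +50 → 50 ≥ 40
  Harrow: +35 → 35 < 110
  Jarrow: +85 → 85 < 100
Round 2 — Ashby, Claymore overflow.
  Harrow: +25+90 → 150 ≥ 110
  Jarrow: +80 → 165 ≥ 100
Round 3 — Harrow, Jarrow overflow.
No further overflows.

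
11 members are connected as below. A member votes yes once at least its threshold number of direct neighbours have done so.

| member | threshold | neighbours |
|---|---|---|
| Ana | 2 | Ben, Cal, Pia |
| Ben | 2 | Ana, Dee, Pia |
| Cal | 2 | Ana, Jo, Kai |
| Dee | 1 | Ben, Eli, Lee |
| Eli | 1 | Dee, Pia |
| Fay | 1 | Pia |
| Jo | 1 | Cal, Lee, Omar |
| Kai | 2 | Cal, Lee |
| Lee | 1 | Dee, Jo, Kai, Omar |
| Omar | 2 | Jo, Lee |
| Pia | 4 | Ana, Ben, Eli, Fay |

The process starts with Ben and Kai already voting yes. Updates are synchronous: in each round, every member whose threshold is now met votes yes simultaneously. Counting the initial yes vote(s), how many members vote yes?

9

Round 1 — Ben, Kai vote yes (initial).
Round 2 — checking thresholds:
  Ana: 1 of 3 neighbours < 2, holds.
  Cal: 1 of 3 neighbours < 2, holds.
  Dee: 1 of 3 neighbours ≥ 1, votes yes.
  Lee: 1 of 4 neighbours ≥ 1, votes yes.
  Pia: 1 of 4 neighbours < 4, holds.
Round 3 — checking thresholds:
  Ana: 1 of 3 neighbours < 2, holds.
  Cal: 1 of 3 neighbours < 2, holds.
  Eli: 1 of 2 neighbours ≥ 1, votes yes.
  Jo: 1 of 3 neighbours ≥ 1, votes yes.
  Omar: 1 of 2 neighbours < 2, holds.
  Pia: 1 of 4 neighbours < 4, holds.
Round 4 — checking thresholds:
  Ana: 1 of 3 neighbours < 2, holds.
  Cal: 2 of 3 neighbours ≥ 2, votes yes.
  Omar: 2 of 2 neighbours ≥ 2, votes yes.
  Pia: 2 of 4 neighbours < 4, holds.
Round 5 — checking thresholds:
  Ana: 2 of 3 neighbours ≥ 2, votes yes.
  Pia: 2 of 4 neighbours < 4, holds.
Round 6 — no new yes votes; cascade stops.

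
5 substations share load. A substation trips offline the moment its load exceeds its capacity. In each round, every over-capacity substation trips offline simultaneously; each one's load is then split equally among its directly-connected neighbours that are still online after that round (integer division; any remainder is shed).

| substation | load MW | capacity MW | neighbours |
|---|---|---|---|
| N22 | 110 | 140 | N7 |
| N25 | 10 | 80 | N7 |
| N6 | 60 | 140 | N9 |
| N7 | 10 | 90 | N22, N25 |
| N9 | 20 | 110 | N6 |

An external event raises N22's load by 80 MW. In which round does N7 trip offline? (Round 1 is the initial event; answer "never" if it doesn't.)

2

Round 1 — N22 at 190 > 140. N22 trips offline.
  N22 sheds 190 MW to N7: 190 each.
    N7: 10+190 = 200 > 90
Round 2 — N7 trips offline.
  N7 sheds 200 MW to N25: 200 each.
    N25: 10+200 = 210 > 80
Round 3 — N25 trips offline.
  N25 sheds 210 MW: no online neighbours, lost.
No further trips.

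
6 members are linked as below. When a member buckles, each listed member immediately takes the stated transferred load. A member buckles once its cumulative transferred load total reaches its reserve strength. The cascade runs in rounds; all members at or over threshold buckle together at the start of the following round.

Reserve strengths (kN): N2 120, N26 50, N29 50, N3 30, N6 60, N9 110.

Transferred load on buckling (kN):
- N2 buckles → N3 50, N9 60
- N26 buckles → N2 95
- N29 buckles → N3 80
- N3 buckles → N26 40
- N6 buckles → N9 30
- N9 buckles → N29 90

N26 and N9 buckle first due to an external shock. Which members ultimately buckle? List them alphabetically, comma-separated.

N26, N29, N3, N9

Round 1 — N26, N9 buckle (initial).
  N2: +95 → 95 < 120
  N29: +90 → 90 ≥ 50
Round 2 — N29 buckles.
  N3: +80 → 80 ≥ 30
Round 3 — N3 buckles.
No further bucklings.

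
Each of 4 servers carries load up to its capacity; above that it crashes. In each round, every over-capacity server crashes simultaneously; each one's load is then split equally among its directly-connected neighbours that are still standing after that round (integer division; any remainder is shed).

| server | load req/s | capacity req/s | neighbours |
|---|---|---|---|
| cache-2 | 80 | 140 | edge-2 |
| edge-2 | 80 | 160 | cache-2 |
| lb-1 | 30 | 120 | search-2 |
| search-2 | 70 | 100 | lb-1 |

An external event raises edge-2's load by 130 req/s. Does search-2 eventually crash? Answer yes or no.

Round 1 — edge-2 at 210 > 160. edge-2 crashes.
  edge-2 sheds 210 req/s to cache-2: 210 each.
    cache-2: 80+210 = 290 > 140
Round 2 — cache-2 crashes.
  cache-2 sheds 290 req/s: no online neighbours, lost.
No further crashes.

no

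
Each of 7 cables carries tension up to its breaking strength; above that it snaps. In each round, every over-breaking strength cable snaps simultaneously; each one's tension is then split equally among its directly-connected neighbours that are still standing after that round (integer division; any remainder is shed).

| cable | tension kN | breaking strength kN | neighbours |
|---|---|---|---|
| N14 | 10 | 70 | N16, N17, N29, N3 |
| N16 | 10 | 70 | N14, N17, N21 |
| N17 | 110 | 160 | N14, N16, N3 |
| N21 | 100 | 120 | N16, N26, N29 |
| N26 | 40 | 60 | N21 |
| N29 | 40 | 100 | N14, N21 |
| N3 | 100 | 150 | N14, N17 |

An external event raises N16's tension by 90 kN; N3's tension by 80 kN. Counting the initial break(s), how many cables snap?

Round 1 — N16 at 100 > 70; N3 at 180 > 150. N16, N3 snap.
  N16 sheds 100 kN to N14, N17, N21: 33 each (1 lost).
    N14: 10+33 = 43 ≤ 70
    N17: 110+33 = 143 ≤ 160
    N21: 100+33 = 133 > 120
  N3 sheds 180 kN to N14, N17: 90 each.
    N14: 43+90 = 133 > 70
    N17: 143+90 = 233 > 160
Round 2 — N14, N17, N21 snap.
  N14 sheds 133 kN to N29: 133 each.
    N29: 40+133 = 173 > 100
  N17 sheds 233 kN: no online neighbours, lost.
  N21 sheds 133 kN to N26, N29: 66 each (1 lost).
    N26: 40+66 = 106 > 60
    N29: 173+66 = 239 > 100
Round 3 — N26, N29 snap.
  N26 sheds 106 kN: no online neighbours, lost.
  N29 sheds 239 kN: no online neighbours, lost.
No further breaks.

7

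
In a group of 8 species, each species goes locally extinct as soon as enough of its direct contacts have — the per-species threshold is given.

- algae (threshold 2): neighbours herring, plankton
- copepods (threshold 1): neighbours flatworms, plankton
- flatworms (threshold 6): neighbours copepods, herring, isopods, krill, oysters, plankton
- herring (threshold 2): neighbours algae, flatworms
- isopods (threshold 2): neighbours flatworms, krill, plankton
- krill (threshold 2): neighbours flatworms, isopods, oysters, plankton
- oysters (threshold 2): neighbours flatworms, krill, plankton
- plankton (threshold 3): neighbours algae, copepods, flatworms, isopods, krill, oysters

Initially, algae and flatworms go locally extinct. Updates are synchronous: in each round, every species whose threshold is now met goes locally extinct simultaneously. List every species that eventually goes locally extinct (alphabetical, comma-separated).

Round 1 — algae, flatworms go locally extinct (initial).
Round 2 — checking thresholds:
  copepods: 1 of 2 neighbours ≥ 1, goes locally extinct.
  herring: 2 of 2 neighbours ≥ 2, goes locally extinct.
  isopods: 1 of 3 neighbours < 2, holds.
  krill: 1 of 4 neighbours < 2, holds.
  oysters: 1 of 3 neighbours < 2, holds.
  plankton: 2 of 6 neighbours < 3, holds.
Round 3 — checking thresholds:
  isopods: 1 of 3 neighbours < 2, holds.
  krill: 1 of 4 neighbours < 2, holds.
  oysters: 1 of 3 neighbours < 2, holds.
  plankton: 3 of 6 neighbours ≥ 3, goes locally extinct.
Round 4 — checking thresholds:
  isopods: 2 of 3 neighbours ≥ 2, goes locally extinct.
  krill: 2 of 4 neighbours ≥ 2, goes locally extinct.
  oysters: 2 of 3 neighbours ≥ 2, goes locally extinct.
Round 5 — no new extinctions; cascade stops.

algae, copepods, flatworms, herring, isopods, krill, oysters, plankton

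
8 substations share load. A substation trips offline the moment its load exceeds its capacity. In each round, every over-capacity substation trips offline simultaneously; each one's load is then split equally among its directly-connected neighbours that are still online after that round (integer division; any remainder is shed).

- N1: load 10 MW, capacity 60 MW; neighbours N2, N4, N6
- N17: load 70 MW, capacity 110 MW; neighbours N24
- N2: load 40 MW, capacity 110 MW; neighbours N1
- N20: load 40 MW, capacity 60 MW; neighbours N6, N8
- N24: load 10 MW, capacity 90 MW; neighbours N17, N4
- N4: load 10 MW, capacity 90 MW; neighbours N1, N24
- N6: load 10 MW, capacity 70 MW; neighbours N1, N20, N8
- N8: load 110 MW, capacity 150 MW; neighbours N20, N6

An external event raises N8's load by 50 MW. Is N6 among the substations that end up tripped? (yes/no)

yes

Round 1 — N8 at 160 > 150. N8 trips offline.
  N8 sheds 160 MW to N20, N6: 80 each.
    N20: 40+80 = 120 > 60
    N6: 10+80 = 90 > 70
Round 2 — N20, N6 trip offline.
  N20 sheds 120 MW: no online neighbours, lost.
  N6 sheds 90 MW to N1: 90 each.
    N1: 10+90 = 100 > 60
Round 3 — N1 trips offline.
  N1 sheds 100 MW to N2, N4: 50 each.
    N2: 40+50 = 90 ≤ 110
    N4: 10+50 = 60 ≤ 90
No further trips.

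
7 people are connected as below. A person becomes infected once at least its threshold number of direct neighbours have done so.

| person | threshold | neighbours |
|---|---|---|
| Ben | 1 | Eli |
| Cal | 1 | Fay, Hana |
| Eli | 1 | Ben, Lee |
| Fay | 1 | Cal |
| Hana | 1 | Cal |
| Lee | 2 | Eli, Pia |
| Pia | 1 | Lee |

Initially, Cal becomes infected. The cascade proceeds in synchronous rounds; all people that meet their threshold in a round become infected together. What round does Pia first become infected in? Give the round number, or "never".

Round 1 — Cal becomes infected (initial).
Round 2 — checking thresholds:
  Fay: 1 of 1 neighbours ≥ 1, becomes infected.
  Hana: 1 of 1 neighbours ≥ 1, becomes infected.
Round 3 — no new infections; cascade stops.

never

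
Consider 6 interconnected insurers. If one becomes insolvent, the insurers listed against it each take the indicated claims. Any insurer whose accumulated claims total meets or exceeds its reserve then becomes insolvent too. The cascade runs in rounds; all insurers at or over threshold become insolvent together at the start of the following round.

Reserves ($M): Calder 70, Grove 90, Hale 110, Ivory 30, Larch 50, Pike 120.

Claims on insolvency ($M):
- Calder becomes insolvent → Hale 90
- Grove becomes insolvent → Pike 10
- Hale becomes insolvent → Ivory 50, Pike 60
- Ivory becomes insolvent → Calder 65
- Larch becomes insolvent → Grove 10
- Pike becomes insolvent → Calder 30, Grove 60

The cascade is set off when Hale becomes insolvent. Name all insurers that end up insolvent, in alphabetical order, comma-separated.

Round 1 — Hale becomes insolvent (initial).
  Ivory: +50 → 50 ≥ 30
  Pike: +60 → 60 < 120
Round 2 — Ivory becomes insolvent.
  Calder: +65 → 65 < 70
No further insolvencies.

Hale, Ivory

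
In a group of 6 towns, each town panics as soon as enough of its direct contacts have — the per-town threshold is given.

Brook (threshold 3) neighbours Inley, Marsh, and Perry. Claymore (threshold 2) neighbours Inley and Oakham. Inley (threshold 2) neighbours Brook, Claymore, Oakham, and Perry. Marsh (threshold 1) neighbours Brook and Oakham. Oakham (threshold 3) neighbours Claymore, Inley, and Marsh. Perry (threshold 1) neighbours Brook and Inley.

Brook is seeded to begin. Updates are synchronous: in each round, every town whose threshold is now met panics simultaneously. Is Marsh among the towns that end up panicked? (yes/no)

Round 1 — Brook panics (initial).
Round 2 — checking thresholds:
  Inley: 1 of 4 neighbours < 2, holds.
  Marsh: 1 of 2 neighbours ≥ 1, panics.
  Perry: 1 of 2 neighbours ≥ 1, panics.
Round 3 — checking thresholds:
  Inley: 2 of 4 neighbours ≥ 2, panics.
  Oakham: 1 of 3 neighbours < 3, holds.
Round 4 — no new panics; cascade stops.

yes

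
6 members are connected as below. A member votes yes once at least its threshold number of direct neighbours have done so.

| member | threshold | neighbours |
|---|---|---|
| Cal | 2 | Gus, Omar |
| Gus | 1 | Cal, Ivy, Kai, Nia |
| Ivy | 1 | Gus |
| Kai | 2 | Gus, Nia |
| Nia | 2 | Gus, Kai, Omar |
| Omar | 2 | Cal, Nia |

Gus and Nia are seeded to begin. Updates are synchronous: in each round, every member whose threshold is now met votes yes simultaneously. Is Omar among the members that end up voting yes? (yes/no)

no

Round 1 — Gus, Nia vote yes (initial).
Round 2 — checking thresholds:
  Cal: 1 of 2 neighbours < 2, not yet.
  Ivy: 1 of 1 neighbours ≥ 1, votes yes.
  Kai: 2 of 2 neighbours ≥ 2, votes yes.
  Omar: 1 of 2 neighbours < 2, not yet.
Round 3 — no new yes votes; cascade stops.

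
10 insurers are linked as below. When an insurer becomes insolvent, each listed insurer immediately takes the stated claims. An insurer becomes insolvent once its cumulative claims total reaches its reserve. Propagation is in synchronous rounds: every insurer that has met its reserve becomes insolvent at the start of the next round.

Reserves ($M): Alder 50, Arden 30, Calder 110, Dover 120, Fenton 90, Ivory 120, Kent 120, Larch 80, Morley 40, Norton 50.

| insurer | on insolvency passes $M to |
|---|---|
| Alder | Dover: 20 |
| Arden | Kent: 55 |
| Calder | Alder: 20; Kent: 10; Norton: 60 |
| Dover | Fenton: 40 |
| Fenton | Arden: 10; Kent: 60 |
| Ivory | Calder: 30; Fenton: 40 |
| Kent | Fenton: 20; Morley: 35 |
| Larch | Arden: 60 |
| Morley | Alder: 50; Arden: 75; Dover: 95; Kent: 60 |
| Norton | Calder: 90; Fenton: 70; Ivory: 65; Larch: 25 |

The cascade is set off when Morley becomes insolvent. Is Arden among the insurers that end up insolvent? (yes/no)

Round 1 — Morley becomes insolvent (initial).
  Alder: +50 → 50 ≥ 50
  Arden: +75 → 75 ≥ 30
  Dover: +95 → 95 < 120
  Kent: +60 → 60 < 120
Round 2 — Alder, Arden become insolvent.
  Dover: +20 → 115 < 120
  Kent: +55 → 115 < 120
No further insolvencies.

yes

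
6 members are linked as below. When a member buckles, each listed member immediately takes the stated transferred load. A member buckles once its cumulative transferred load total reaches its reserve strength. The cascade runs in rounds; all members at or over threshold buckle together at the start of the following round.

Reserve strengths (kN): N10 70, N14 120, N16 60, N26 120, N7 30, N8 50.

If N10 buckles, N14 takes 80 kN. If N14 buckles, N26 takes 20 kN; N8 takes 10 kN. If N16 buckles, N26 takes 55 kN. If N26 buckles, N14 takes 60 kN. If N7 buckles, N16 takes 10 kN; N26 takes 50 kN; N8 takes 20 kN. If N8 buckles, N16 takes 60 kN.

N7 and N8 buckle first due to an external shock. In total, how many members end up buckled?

Round 1 — N7, N8 buckle (initial).
  N16: +10+60 → 70 ≥ 60
  N26: +50 → 50 < 120
Round 2 — N16 buckles.
  N26: +55 → 105 < 120
No further bucklings.

3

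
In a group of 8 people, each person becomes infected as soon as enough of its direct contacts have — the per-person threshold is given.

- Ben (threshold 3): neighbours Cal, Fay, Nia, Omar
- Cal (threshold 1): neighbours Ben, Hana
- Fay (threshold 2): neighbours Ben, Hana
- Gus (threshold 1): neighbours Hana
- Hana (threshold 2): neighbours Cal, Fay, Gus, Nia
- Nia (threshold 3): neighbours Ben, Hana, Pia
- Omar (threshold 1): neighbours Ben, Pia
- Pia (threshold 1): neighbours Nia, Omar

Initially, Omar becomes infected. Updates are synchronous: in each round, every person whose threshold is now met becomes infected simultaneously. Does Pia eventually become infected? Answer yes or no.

yes

Round 1 — Omar becomes infected (initial).
Round 2 — checking thresholds:
  Ben: 1 of 4 neighbours < 3, holds.
  Pia: 1 of 2 neighbours ≥ 1, becomes infected.
Round 3 — no new infections; cascade stops.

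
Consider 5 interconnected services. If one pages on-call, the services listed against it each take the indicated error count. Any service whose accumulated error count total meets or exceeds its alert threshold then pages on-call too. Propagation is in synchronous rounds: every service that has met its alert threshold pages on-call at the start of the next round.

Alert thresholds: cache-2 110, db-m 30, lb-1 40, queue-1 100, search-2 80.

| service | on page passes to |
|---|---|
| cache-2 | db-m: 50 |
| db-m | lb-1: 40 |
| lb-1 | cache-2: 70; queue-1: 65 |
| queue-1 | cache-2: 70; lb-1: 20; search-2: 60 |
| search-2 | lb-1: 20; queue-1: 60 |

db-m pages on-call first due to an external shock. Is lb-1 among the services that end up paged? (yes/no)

yes

Round 1 — db-m pages on-call (initial).
  lb-1: +40 → 40 ≥ 40
Round 2 — lb-1 pages on-call.
  cache-2: +70 → 70 < 110
  queue-1: +65 → 65 < 100
No further pages.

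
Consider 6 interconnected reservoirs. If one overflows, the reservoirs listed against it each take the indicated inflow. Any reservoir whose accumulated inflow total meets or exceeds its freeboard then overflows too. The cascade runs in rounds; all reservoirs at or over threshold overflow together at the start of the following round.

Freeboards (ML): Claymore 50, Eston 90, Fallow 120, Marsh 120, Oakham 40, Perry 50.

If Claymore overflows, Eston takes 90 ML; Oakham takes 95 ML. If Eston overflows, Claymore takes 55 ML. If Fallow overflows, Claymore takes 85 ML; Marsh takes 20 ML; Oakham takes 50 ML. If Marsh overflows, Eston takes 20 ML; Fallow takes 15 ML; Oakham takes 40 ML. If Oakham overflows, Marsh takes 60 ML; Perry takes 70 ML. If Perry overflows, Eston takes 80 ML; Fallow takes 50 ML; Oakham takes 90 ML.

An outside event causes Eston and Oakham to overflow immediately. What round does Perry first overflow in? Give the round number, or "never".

2

Round 1 — Eston, Oakham overflow (initial).
  Claymore: +55 → 55 ≥ 50
  Marsh: +60 → 60 < 120
  Perry: +70 → 70 ≥ 50
Round 2 — Claymore, Perry overflow.
  Fallow: +50 → 50 < 120
No further overflows.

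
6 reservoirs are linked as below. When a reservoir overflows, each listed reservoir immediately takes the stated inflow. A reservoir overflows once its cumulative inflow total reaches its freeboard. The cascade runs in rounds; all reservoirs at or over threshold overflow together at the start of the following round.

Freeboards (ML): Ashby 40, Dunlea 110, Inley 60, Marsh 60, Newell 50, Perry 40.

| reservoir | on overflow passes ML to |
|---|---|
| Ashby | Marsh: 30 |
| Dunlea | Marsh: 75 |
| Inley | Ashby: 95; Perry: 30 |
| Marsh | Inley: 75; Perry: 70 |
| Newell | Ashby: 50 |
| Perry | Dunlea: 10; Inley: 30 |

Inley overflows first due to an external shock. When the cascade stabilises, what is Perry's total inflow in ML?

Round 1 — Inley overflows (initial).
  Ashby: +95 → 95 ≥ 40
  Perry: +30 → 30 < 40
Round 2 — Ashby overflows.
  Marsh: +30 → 30 < 60
No further overflows.

30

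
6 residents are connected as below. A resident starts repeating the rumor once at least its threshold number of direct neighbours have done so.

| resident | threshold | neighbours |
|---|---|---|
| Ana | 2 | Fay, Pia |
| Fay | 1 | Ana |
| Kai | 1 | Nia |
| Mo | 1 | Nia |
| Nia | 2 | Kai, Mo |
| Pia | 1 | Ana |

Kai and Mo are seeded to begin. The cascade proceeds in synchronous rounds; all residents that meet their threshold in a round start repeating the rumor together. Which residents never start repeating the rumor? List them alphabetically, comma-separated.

Ana, Fay, Pia

Round 1 — Kai, Mo start repeating the rumor (initial).
Round 2 — checking thresholds:
  Nia: 2 of 2 neighbours ≥ 2, starts repeating the rumor.
Round 3 — no new spreads; cascade stops.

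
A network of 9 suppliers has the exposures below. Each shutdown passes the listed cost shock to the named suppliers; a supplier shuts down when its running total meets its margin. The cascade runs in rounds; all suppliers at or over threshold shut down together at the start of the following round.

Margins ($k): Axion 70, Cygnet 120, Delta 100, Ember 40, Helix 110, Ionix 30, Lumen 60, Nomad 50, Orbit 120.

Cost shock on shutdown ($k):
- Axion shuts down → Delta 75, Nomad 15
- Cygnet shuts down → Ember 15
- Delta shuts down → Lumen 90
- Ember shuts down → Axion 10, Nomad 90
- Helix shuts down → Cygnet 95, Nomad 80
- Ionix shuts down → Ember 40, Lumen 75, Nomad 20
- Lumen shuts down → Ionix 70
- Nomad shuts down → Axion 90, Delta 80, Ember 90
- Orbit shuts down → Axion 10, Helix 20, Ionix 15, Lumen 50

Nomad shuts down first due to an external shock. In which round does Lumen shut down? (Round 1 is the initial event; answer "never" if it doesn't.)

Round 1 — Nomad shuts down (initial).
  Axion: +90 → 90 ≥ 70
  Delta: +80 → 80 < 100
  Ember: +90 → 90 ≥ 40
Round 2 — Axion, Ember shut down.
  Delta: +75 → 155 ≥ 100
Round 3 — Delta shuts down.
  Lumen: +90 → 90 ≥ 60
Round 4 — Lumen shuts down.
  Ionix: +70 → 70 ≥ 30
Round 5 — Ionix shuts down.
No further shutdowns.

4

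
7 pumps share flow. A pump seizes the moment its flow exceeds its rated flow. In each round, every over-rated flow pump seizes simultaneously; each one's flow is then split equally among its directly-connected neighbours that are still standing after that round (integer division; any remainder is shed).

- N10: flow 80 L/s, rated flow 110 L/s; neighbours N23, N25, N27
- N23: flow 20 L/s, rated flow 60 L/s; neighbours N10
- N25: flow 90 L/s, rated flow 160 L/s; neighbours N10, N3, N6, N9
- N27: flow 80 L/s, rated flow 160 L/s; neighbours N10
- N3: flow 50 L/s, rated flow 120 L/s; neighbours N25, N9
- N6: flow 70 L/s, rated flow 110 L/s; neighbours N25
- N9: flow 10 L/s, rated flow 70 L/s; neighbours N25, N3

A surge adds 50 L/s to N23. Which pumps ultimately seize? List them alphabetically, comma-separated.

Round 1 — N23 at 70 > 60. N23 seizes.
  N23 sheds 70 L/s to N10: 70 each.
    N10: 80+70 = 150 > 110
Round 2 — N10 seizes.
  N10 sheds 150 L/s to N25, N27: 75 each.
    N25: 90+75 = 165 > 160
    N27: 80+75 = 155 ≤ 160
Round 3 — N25 seizes.
  N25 sheds 165 L/s to N3, N6, N9: 55 each.
    N3: 50+55 = 105 ≤ 120
    N6: 70+55 = 125 > 110
    N9: 10+55 = 65 ≤ 70
Round 4 — N6 seizes.
  N6 sheds 125 L/s: no online neighbours, lost.
No further seizures.

N10, N23, N25, N6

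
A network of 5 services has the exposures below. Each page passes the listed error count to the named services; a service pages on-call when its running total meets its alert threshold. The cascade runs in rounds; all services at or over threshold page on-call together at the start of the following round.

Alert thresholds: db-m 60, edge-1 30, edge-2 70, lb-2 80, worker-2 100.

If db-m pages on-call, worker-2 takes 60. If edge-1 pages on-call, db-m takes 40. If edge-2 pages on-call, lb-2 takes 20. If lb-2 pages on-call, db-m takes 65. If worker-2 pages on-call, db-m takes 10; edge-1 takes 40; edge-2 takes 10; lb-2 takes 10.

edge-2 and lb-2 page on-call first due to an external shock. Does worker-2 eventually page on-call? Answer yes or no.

no

Round 1 — edge-2, lb-2 page on-call (initial).
  db-m: +65 → 65 ≥ 60
Round 2 — db-m pages on-call.
  worker-2: +60 → 60 < 100
No further pages.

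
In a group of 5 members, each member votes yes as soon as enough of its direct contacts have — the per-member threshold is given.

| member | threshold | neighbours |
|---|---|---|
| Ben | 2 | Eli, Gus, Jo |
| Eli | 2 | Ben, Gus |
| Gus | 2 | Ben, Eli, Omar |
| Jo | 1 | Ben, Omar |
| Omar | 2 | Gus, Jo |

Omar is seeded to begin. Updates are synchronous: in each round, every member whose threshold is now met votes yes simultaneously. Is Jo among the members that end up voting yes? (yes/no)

Round 1 — Omar votes yes (initial).
Round 2 — checking thresholds:
  Gus: 1 of 3 neighbours < 2, holds.
  Jo: 1 of 2 neighbours ≥ 1, votes yes.
Round 3 — no new yes votes; cascade stops.

yes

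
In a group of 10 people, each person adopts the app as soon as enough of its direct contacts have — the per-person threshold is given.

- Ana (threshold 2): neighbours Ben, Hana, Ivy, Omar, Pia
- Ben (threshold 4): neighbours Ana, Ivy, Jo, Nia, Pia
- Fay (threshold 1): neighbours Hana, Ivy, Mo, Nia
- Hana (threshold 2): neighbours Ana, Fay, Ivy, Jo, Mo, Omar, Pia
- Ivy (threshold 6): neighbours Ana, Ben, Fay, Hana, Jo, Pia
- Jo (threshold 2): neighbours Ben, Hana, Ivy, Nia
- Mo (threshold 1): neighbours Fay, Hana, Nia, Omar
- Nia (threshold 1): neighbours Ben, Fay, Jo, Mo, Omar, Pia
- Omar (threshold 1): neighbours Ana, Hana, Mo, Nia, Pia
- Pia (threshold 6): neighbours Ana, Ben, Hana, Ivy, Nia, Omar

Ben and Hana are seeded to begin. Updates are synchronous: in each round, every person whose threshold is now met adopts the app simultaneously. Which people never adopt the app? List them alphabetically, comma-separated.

Ivy, Pia

Round 1 — Ben, Hana adopt the app (initial).
Round 2 — checking thresholds:
  Ana: 2 of 5 neighbours ≥ 2, adopts the app.
  Fay: 1 of 4 neighbours ≥ 1, adopts the app.
  Ivy: 2 of 6 neighbours < 6, below threshold.
  Jo: 2 of 4 neighbours ≥ 2, adopts the app.
  Mo: 1 of 4 neighbours ≥ 1, adopts the app.
  Nia: 1 of 6 neighbours ≥ 1, adopts the app.
  Omar: 1 of 5 neighbours ≥ 1, adopts the app.
  Pia: 2 of 6 neighbours < 6, below threshold.
Round 3 — no new adoptions; cascade stops.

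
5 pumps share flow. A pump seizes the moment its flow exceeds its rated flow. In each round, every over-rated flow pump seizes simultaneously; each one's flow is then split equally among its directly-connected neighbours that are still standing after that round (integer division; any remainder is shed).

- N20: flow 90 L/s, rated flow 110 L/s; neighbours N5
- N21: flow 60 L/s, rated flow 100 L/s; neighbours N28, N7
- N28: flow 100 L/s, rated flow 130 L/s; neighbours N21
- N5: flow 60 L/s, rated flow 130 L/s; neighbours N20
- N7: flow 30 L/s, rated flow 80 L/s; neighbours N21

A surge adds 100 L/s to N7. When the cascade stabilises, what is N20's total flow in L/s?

Round 1 — N7 at 130 > 80. N7 seizes.
  N7 sheds 130 L/s to N21: 130 each.
    N21: 60+130 = 190 > 100
Round 2 — N21 seizes.
  N21 sheds 190 L/s to N28: 190 each.
    N28: 100+190 = 290 > 130
Round 3 — N28 seizes.
  N28 sheds 290 L/s: no online neighbours, lost.
No further seizures.

90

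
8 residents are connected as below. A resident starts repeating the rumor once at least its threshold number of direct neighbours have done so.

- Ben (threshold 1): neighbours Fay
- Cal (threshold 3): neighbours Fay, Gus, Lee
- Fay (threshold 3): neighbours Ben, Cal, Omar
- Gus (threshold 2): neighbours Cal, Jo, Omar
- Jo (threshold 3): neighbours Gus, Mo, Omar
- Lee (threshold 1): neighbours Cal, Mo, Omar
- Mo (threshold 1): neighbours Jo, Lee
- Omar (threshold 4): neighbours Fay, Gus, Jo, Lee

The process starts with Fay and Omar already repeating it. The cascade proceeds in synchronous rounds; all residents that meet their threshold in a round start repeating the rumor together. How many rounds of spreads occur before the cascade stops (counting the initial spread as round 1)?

3

Round 1 — Fay, Omar start repeating the rumor (initial).
Round 2 — checking thresholds:
  Ben: 1 of 1 neighbours ≥ 1, starts repeating the rumor.
  Cal: 1 of 3 neighbours < 3, holds.
  Gus: 1 of 3 neighbours < 2, holds.
  Jo: 1 of 3 neighbours < 3, holds.
  Lee: 1 of 3 neighbours ≥ 1, starts repeating the rumor.
Round 3 — checking thresholds:
  Cal: 2 of 3 neighbours < 3, holds.
  Gus: 1 of 3 neighbours < 2, holds.
  Jo: 1 of 3 neighbours < 3, holds.
  Mo: 1 of 2 neighbours ≥ 1, starts repeating the rumor.
Round 4 — no new spreads; cascade stops.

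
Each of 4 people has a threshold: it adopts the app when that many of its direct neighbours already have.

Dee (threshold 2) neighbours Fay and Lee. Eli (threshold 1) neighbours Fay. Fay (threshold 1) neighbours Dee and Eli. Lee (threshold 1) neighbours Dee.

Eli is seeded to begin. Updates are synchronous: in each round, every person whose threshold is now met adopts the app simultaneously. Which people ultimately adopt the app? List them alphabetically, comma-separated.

Round 1 — Eli adopts the app (initial).
Round 2 — checking thresholds:
  Fay: 1 of 2 neighbours ≥ 1, adopts the app.
Round 3 — no new adoptions; cascade stops.

Eli, Fay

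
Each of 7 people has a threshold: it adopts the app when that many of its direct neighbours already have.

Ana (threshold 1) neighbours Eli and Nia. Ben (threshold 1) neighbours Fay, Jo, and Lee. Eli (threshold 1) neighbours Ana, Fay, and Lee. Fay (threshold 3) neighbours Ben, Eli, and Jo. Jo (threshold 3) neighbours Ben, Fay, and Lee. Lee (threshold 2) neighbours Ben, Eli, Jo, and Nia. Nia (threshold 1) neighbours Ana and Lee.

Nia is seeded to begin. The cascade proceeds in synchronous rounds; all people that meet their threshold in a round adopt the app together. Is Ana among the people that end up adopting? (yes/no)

Round 1 — Nia adopts the app (initial).
Round 2 — checking thresholds:
  Ana: 1 of 2 neighbours ≥ 1, adopts the app.
  Lee: 1 of 4 neighbours < 2, not yet.
Round 3 — checking thresholds:
  Eli: 1 of 3 neighbours ≥ 1, adopts the app.
  Lee: 1 of 4 neighbours < 2, not yet.
Round 4 — checking thresholds:
  Fay: 1 of 3 neighbours < 3, not yet.
  Lee: 2 of 4 neighbours ≥ 2, adopts the app.
Round 5 — checking thresholds:
  Ben: 1 of 3 neighbours ≥ 1, adopts the app.
  Fay: 1 of 3 neighbours < 3, not yet.
  Jo: 1 of 3 neighbours < 3, not yet.
Round 6 — no new adoptions; cascade stops.

yes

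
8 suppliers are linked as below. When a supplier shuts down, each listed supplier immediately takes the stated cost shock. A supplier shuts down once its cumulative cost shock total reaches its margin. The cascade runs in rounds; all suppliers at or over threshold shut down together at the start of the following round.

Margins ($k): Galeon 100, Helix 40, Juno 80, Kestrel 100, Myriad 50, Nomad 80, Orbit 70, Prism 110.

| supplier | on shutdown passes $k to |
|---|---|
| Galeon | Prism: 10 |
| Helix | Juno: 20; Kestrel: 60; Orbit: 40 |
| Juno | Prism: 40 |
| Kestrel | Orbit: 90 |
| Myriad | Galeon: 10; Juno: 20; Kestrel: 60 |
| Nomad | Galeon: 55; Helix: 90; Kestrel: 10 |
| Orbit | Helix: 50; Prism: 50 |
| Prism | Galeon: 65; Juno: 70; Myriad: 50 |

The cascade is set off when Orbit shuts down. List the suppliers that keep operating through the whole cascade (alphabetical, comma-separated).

Round 1 — Orbit shuts down (initial).
  Helix: +50 → 50 ≥ 40
  Prism: +50 → 50 < 110
Round 2 — Helix shuts down.
  Juno: +20 → 20 < 80
  Kestrel: +60 → 60 < 100
No further shutdowns.

Galeon, Juno, Kestrel, Myriad, Nomad, Prism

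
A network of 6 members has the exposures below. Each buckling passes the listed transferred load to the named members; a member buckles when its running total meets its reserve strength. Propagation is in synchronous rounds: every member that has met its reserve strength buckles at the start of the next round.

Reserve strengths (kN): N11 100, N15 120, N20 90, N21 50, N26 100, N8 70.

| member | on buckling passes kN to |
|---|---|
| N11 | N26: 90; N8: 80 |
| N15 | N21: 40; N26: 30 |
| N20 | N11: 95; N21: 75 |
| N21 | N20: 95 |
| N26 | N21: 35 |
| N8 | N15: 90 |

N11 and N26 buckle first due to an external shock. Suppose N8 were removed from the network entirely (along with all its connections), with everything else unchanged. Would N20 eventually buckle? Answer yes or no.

no

With N8 removed:
Round 1 — N11, N26 buckle (initial).
  N21: +35 → 35 < 50
No further bucklings.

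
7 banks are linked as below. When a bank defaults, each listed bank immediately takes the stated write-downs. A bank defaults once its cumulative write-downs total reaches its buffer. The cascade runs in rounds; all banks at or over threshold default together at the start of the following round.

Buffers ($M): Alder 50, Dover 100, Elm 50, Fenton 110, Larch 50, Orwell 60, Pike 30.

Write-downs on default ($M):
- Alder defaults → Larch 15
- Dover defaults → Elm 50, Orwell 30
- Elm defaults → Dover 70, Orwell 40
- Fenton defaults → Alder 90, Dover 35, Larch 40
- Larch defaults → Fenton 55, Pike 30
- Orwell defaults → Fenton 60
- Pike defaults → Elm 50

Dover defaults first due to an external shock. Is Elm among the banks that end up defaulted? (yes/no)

Round 1 — Dover defaults (initial).
  Elm: +50 → 50 ≥ 50
  Orwell: +30 → 30 < 60
Round 2 — Elm defaults.
  Orwell: +40 → 70 ≥ 60
Round 3 — Orwell defaults.
  Fenton: +60 → 60 < 110
No further defaults.

yes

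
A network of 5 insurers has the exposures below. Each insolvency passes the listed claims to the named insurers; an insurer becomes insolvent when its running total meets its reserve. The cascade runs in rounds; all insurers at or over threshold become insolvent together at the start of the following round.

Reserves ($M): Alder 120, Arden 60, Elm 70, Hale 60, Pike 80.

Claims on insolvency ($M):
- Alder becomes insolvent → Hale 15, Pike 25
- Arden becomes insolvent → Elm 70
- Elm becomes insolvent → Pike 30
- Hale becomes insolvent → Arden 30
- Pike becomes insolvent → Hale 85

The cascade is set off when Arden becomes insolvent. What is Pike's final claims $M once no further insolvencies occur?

30

Round 1 — Arden becomes insolvent (initial).
  Elm: +70 → 70 ≥ 70
Round 2 — Elm becomes insolvent.
  Pike: +30 → 30 < 80
No further insolvencies.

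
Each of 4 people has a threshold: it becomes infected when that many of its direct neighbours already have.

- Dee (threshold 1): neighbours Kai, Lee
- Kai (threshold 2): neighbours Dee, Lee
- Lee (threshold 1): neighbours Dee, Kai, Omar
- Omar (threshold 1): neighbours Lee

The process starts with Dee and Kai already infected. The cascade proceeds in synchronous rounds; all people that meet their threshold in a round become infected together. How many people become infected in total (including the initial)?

Round 1 — Dee, Kai become infected (initial).
Round 2 — checking thresholds:
  Lee: 2 of 3 neighbours ≥ 1, becomes infected.
Round 3 — checking thresholds:
  Omar: 1 of 1 neighbours ≥ 1, becomes infected.
Round 4 — no new infections; cascade stops.

4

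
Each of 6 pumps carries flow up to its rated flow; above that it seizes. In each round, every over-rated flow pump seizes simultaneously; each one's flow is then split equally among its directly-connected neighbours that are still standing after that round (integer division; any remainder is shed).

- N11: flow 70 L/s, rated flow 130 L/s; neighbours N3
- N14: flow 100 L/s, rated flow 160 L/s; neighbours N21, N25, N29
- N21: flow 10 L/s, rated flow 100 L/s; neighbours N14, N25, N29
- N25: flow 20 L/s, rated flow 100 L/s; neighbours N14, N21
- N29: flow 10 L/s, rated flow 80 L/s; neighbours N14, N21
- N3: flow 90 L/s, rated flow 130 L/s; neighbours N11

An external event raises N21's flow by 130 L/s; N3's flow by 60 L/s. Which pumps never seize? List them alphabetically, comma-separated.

N14, N25, N29

Round 1 — N21 at 140 > 100; N3 at 150 > 130. N21, N3 seize.
  N21 sheds 140 L/s to N14, N25, N29: 46 each (2 lost).
    N14: 100+46 = 146 ≤ 160
    N25: 20+46 = 66 ≤ 100
    N29: 10+46 = 56 ≤ 80
  N3 sheds 150 L/s to N11: 150 each.
    N11: 70+150 = 220 > 130
Round 2 — N11 seizes.
  N11 sheds 220 L/s: no online neighbours, lost.
No further seizures.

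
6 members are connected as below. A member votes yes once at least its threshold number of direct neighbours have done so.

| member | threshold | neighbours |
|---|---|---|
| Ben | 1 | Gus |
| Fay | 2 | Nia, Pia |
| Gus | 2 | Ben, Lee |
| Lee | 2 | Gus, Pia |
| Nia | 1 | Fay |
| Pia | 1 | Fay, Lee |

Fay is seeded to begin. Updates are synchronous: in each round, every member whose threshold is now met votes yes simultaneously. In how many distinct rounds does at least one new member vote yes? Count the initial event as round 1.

2

Round 1 — Fay votes yes (initial).
Round 2 — checking thresholds:
  Nia: 1 of 1 neighbours ≥ 1, votes yes.
  Pia: 1 of 2 neighbours ≥ 1, votes yes.
Round 3 — no new yes votes; cascade stops.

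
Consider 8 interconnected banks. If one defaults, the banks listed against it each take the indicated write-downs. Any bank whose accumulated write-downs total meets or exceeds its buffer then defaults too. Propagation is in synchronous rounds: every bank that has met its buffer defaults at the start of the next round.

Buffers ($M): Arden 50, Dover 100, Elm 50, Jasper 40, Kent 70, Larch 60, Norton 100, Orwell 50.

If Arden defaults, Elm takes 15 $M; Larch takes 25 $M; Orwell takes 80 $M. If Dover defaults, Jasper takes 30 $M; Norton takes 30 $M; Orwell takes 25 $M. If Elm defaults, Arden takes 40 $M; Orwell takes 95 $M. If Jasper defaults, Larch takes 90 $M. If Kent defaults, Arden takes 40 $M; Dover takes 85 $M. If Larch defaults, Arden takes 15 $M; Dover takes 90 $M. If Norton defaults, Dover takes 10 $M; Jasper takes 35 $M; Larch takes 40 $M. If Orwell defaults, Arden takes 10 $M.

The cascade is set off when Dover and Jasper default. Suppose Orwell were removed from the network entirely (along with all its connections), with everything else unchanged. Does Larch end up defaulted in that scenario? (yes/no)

With Orwell removed:
Round 1 — Dover, Jasper default (initial).
  Larch: +90 → 90 ≥ 60
  Norton: +30 → 30 < 100
Round 2 — Larch defaults.
  Arden: +15 → 15 < 50
No further defaults.

yes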